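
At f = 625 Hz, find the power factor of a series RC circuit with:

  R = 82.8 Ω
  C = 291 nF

Step 1 — Angular frequency: ω = 2π·f = 2π·625 = 3927 rad/s.
Step 2 — Component impedances:
  R: Z = R = 82.8 Ω
  C: Z = 1/(jωC) = -j/(ω·C) = 0 - j875.1 Ω
Step 3 — Series combination: Z_total = R + C = 82.8 - j875.1 Ω = 879∠-84.6° Ω.
Step 4 — Power factor: PF = cos(φ) = Re(Z)/|Z| = 82.8/879 = 0.0942.
Step 5 — Type: Im(Z) = -875.1 ⇒ leading (phase φ = -84.6°).

PF = 0.0942 (leading, φ = -84.6°)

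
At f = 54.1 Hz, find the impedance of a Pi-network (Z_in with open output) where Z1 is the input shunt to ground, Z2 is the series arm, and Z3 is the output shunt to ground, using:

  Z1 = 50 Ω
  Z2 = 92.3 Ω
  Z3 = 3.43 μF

Step 1 — Angular frequency: ω = 2π·f = 2π·54.1 = 339.9 rad/s.
Step 2 — Component impedances:
  Z1: Z = R = 50 Ω
  Z2: Z = R = 92.3 Ω
  Z3: Z = 1/(jωC) = -j/(ω·C) = 0 - j857.7 Ω
Step 3 — With open output, the series arm Z2 and the output shunt Z3 appear in series to ground: Z2 + Z3 = 92.3 - j857.7 Ω.
Step 4 — Parallel with input shunt Z1: Z_in = Z1 || (Z2 + Z3) = 49.53 - j2.837 Ω = 49.61∠-3.3° Ω.

Z = 49.53 - j2.837 Ω = 49.61∠-3.3° Ω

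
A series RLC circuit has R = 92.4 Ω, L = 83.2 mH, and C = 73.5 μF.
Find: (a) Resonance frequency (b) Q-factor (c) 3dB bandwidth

Step 1 — Resonance condition Im(Z)=0 gives ω₀ = 1/√(LC).
Step 2 — ω₀ = 1/√(0.0832·7.35e-05) = 404.4 rad/s.
Step 3 — f₀ = ω₀/(2π) = 64.36 Hz.
Step 4 — Series Q: Q = ω₀L/R = 404.4·0.0832/92.4 = 0.3641.
Step 5 — 3dB bandwidth: Δω = ω₀/Q = 1111 rad/s; BW = Δω/(2π) = 176.8 Hz.

(a) f₀ = 64.36 Hz  (b) Q = 0.3641  (c) BW = 176.8 Hz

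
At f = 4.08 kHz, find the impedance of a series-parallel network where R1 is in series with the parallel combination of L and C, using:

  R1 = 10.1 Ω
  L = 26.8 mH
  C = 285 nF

Step 1 — Angular frequency: ω = 2π·f = 2π·4080 = 2.564e+04 rad/s.
Step 2 — Component impedances:
  R1: Z = R = 10.1 Ω
  L: Z = jωL = j·2.564e+04·0.0268 = 0 + j687 Ω
  C: Z = 1/(jωC) = -j/(ω·C) = 0 - j136.9 Ω
Step 3 — Parallel branch: L || C = 1/(1/L + 1/C) = 0 - j170.9 Ω.
Step 4 — Series with R1: Z_total = R1 + (L || C) = 10.1 - j170.9 Ω = 171.2∠-86.6° Ω.

Z = 10.1 - j170.9 Ω = 171.2∠-86.6° Ω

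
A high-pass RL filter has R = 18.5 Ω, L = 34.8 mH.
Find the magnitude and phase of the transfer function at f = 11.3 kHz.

Step 1 — Angular frequency: ω = 2π·1.13e+04 = 7.1e+04 rad/s.
Step 2 — Transfer function: H(jω) = jωL/(R + jωL).
Step 3 — Numerator jωL = j·2471; denominator R + jωL = 18.5 + j2471.
Step 4 — H = 0.9999 + j0.007487.
Step 5 — Magnitude: |H| = 1 (-0.0 dB); phase: φ = 0.4°.

|H| = 1 (-0.0 dB), φ = 0.4°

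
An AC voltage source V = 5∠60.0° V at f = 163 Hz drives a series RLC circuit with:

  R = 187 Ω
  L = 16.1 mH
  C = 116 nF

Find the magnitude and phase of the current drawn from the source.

Step 1 — Angular frequency: ω = 2π·f = 2π·163 = 1024 rad/s.
Step 2 — Component impedances:
  R: Z = R = 187 Ω
  L: Z = jωL = j·1024·0.0161 = 0 + j16.49 Ω
  C: Z = 1/(jωC) = -j/(ω·C) = 0 - j8417 Ω
Step 3 — Series combination: Z_total = R + L + C = 187 - j8401 Ω = 8403∠-88.7° Ω.
Step 4 — Source phasor: V = 5∠60.0° V = 2.5 + j4.33 V.
Step 5 — Ohm's law: I = V / Z_total = (2.5 + j4.33) / (187 - j8401) = -0.0005086 + j0.0003089 A.
Step 6 — Convert to polar: |I| = 0.000595 A, ∠I = 148.7°.

I = 0.000595∠148.7° A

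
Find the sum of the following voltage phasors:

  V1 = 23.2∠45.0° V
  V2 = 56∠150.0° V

Step 1 — Convert each phasor to rectangular form:
  V1 = 23.2·(cos(45.0°) + j·sin(45.0°)) = 16.4 + j16.4 V
  V2 = 56·(cos(150.0°) + j·sin(150.0°)) = -48.5 + j28 V
Step 2 — Sum components: V_total = -32.09 + j44.4 V.
Step 3 — Convert to polar: |V_total| = 54.79 V, ∠V_total = 125.9°.

V_total = 54.79∠125.9° V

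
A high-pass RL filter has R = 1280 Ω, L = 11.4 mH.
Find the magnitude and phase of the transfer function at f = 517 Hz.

Step 1 — Angular frequency: ω = 2π·517 = 3248 rad/s.
Step 2 — Transfer function: H(jω) = jωL/(R + jωL).
Step 3 — Numerator jωL = j·37.03; denominator R + jωL = 1280 + j37.03.
Step 4 — H = 0.0008363 + j0.02891.
Step 5 — Magnitude: |H| = 0.02892 (-30.8 dB); phase: φ = 88.3°.

|H| = 0.02892 (-30.8 dB), φ = 88.3°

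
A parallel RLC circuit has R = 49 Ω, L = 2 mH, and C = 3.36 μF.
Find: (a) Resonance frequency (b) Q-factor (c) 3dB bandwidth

Step 1 — Resonance: ω₀ = 1/√(LC) = 1/√(0.002·3.36e-06) = 1.22e+04 rad/s.
Step 2 — f₀ = ω₀/(2π) = 1941 Hz.
Step 3 — Parallel Q: Q = R/(ω₀L) = 49/(1.22e+04·0.002) = 2.008.
Step 4 — Bandwidth: Δω = ω₀/Q = 6074 rad/s; BW = Δω/(2π) = 966.7 Hz.

(a) f₀ = 1941 Hz  (b) Q = 2.008  (c) BW = 966.7 Hz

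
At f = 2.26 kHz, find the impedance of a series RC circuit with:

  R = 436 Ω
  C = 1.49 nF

Step 1 — Angular frequency: ω = 2π·f = 2π·2260 = 1.42e+04 rad/s.
Step 2 — Component impedances:
  R: Z = R = 436 Ω
  C: Z = 1/(jωC) = -j/(ω·C) = 0 - j4.726e+04 Ω
Step 3 — Series combination: Z_total = R + C = 436 - j4.726e+04 Ω = 4.727e+04∠-89.5° Ω.

Z = 436 - j4.726e+04 Ω = 4.727e+04∠-89.5° Ω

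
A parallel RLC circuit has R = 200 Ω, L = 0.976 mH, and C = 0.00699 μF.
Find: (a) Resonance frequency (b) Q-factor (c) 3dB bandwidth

Step 1 — Resonance: ω₀ = 1/√(LC) = 1/√(0.000976·6.99e-09) = 3.829e+05 rad/s.
Step 2 — f₀ = ω₀/(2π) = 6.093e+04 Hz.
Step 3 — Parallel Q: Q = R/(ω₀L) = 200/(3.829e+05·0.000976) = 0.5352.
Step 4 — Bandwidth: Δω = ω₀/Q = 7.153e+05 rad/s; BW = Δω/(2π) = 1.138e+05 Hz.

(a) f₀ = 6.093e+04 Hz  (b) Q = 0.5352  (c) BW = 1.138e+05 Hz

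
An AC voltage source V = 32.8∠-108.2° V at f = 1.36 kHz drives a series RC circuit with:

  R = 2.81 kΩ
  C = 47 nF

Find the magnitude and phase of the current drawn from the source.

Step 1 — Angular frequency: ω = 2π·f = 2π·1360 = 8545 rad/s.
Step 2 — Component impedances:
  R: Z = R = 2810 Ω
  C: Z = 1/(jωC) = -j/(ω·C) = 0 - j2490 Ω
Step 3 — Series combination: Z_total = R + C = 2810 - j2490 Ω = 3754∠-41.5° Ω.
Step 4 — Source phasor: V = 32.8∠-108.2° V = -10.24 - j31.16 V.
Step 5 — Ohm's law: I = V / Z_total = (-10.24 - j31.16) / (2810 - j2490) = 0.003462 - j0.008021 A.
Step 6 — Convert to polar: |I| = 0.008736 A, ∠I = -66.7°.

I = 0.008736∠-66.7° A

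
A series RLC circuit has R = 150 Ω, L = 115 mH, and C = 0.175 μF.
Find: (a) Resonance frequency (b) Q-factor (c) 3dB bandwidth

Step 1 — Resonance: ω₀ = 1/√(LC) = 1/√(0.115·1.75e-07) = 7049 rad/s.
Step 2 — f₀ = ω₀/(2π) = 1122 Hz.
Step 3 — Series Q: Q = ω₀L/R = 7049·0.115/150 = 5.404.
Step 4 — Bandwidth: Δω = ω₀/Q = 1304 rad/s; BW = Δω/(2π) = 207.6 Hz.

(a) f₀ = 1122 Hz  (b) Q = 5.404  (c) BW = 207.6 Hz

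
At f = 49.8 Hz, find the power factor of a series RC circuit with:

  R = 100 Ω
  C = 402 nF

Step 1 — Angular frequency: ω = 2π·f = 2π·49.8 = 312.9 rad/s.
Step 2 — Component impedances:
  R: Z = R = 100 Ω
  C: Z = 1/(jωC) = -j/(ω·C) = 0 - j7950 Ω
Step 3 — Series combination: Z_total = R + C = 100 - j7950 Ω = 7951∠-89.3° Ω.
Step 4 — Power factor: PF = cos(φ) = Re(Z)/|Z| = 100/7951 = 0.01258.
Step 5 — Type: Im(Z) = -7950 ⇒ leading (phase φ = -89.3°).

PF = 0.01258 (leading, φ = -89.3°)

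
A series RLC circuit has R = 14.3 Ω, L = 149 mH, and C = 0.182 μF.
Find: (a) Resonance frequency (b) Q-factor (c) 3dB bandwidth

Step 1 — Resonance: ω₀ = 1/√(LC) = 1/√(0.149·1.82e-07) = 6073 rad/s.
Step 2 — f₀ = ω₀/(2π) = 966.5 Hz.
Step 3 — Series Q: Q = ω₀L/R = 6073·0.149/14.3 = 63.27.
Step 4 — Bandwidth: Δω = ω₀/Q = 95.97 rad/s; BW = Δω/(2π) = 15.27 Hz.

(a) f₀ = 966.5 Hz  (b) Q = 63.27  (c) BW = 15.27 Hz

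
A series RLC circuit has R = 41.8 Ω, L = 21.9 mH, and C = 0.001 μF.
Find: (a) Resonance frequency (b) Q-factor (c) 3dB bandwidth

Step 1 — Resonance: ω₀ = 1/√(LC) = 1/√(0.0219·1e-09) = 2.137e+05 rad/s.
Step 2 — f₀ = ω₀/(2π) = 3.401e+04 Hz.
Step 3 — Series Q: Q = ω₀L/R = 2.137e+05·0.0219/41.8 = 112.
Step 4 — Bandwidth: Δω = ω₀/Q = 1909 rad/s; BW = Δω/(2π) = 303.8 Hz.

(a) f₀ = 3.401e+04 Hz  (b) Q = 112  (c) BW = 303.8 Hz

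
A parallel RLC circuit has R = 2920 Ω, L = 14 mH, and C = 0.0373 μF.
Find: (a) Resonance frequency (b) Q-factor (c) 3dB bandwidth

Step 1 — Resonance: ω₀ = 1/√(LC) = 1/√(0.014·3.73e-08) = 4.376e+04 rad/s.
Step 2 — f₀ = ω₀/(2π) = 6965 Hz.
Step 3 — Parallel Q: Q = R/(ω₀L) = 2920/(4.376e+04·0.014) = 4.766.
Step 4 — Bandwidth: Δω = ω₀/Q = 9181 rad/s; BW = Δω/(2π) = 1461 Hz.

(a) f₀ = 6965 Hz  (b) Q = 4.766  (c) BW = 1461 Hz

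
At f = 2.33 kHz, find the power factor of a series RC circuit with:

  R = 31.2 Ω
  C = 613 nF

Step 1 — Angular frequency: ω = 2π·f = 2π·2330 = 1.464e+04 rad/s.
Step 2 — Component impedances:
  R: Z = R = 31.2 Ω
  C: Z = 1/(jωC) = -j/(ω·C) = 0 - j111.4 Ω
Step 3 — Series combination: Z_total = R + C = 31.2 - j111.4 Ω = 115.7∠-74.4° Ω.
Step 4 — Power factor: PF = cos(φ) = Re(Z)/|Z| = 31.2/115.72 = 0.2696.
Step 5 — Type: Im(Z) = -111.4 ⇒ leading (phase φ = -74.4°).

PF = 0.2696 (leading, φ = -74.4°)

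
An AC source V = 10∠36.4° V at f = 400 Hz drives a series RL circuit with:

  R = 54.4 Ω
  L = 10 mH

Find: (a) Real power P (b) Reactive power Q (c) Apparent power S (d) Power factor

Step 1 — Angular frequency: ω = 2π·f = 2π·400 = 2513 rad/s.
Step 2 — Component impedances:
  R: Z = R = 54.4 Ω
  L: Z = jωL = j·2513·0.01 = 0 + j25.13 Ω
Step 3 — Series combination: Z_total = R + L = 54.4 + j25.13 Ω = 59.93∠24.8° Ω.
Step 4 — Source phasor: V = 10∠36.4° V = 8.049 + j5.934 V.
Step 5 — Current: I = V / Z = 0.1635 + j0.03356 A = 0.1669∠11.6° A.
Step 6 — Complex power: S = V·I* = 1.515 + j0.6999 VA.
Step 7 — Real power: P = Re(S) = 1.515 W.
Step 8 — Reactive power: Q = Im(S) = 0.6999 VAR.
Step 9 — Apparent power: |S| = 1.669 VA.
Step 10 — Power factor: PF = P/|S| = 0.9078 (lagging).

(a) P = 1.515 W  (b) Q = 0.6999 VAR  (c) S = 1.669 VA  (d) PF = 0.9078 (lagging)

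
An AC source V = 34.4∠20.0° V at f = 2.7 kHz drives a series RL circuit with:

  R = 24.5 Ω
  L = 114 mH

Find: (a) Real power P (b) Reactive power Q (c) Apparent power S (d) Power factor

Step 1 — Angular frequency: ω = 2π·f = 2π·2700 = 1.696e+04 rad/s.
Step 2 — Component impedances:
  R: Z = R = 24.5 Ω
  L: Z = jωL = j·1.696e+04·0.114 = 0 + j1934 Ω
Step 3 — Series combination: Z_total = R + L = 24.5 + j1934 Ω = 1934∠89.3° Ω.
Step 4 — Source phasor: V = 34.4∠20.0° V = 32.33 + j11.77 V.
Step 5 — Current: I = V / Z = 0.006294 - j0.01663 A = 0.01779∠-69.3° A.
Step 6 — Complex power: S = V·I* = 0.00775 + j0.6118 VA.
Step 7 — Real power: P = Re(S) = 0.00775 W.
Step 8 — Reactive power: Q = Im(S) = 0.6118 VAR.
Step 9 — Apparent power: |S| = 0.6118 VA.
Step 10 — Power factor: PF = P/|S| = 0.01267 (lagging).

(a) P = 0.00775 W  (b) Q = 0.6118 VAR  (c) S = 0.6118 VA  (d) PF = 0.01267 (lagging)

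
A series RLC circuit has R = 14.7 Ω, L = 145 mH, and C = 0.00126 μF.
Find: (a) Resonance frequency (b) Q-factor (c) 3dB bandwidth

Step 1 — Resonance: ω₀ = 1/√(LC) = 1/√(0.145·1.26e-09) = 7.398e+04 rad/s.
Step 2 — f₀ = ω₀/(2π) = 1.177e+04 Hz.
Step 3 — Series Q: Q = ω₀L/R = 7.398e+04·0.145/14.7 = 729.8.
Step 4 — Bandwidth: Δω = ω₀/Q = 101.4 rad/s; BW = Δω/(2π) = 16.14 Hz.

(a) f₀ = 1.177e+04 Hz  (b) Q = 729.8  (c) BW = 16.14 Hz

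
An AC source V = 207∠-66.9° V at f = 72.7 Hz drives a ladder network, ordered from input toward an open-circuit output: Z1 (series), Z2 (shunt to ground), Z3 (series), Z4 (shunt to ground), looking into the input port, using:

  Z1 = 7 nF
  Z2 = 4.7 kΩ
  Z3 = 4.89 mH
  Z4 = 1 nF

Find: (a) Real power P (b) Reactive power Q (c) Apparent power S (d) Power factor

Step 1 — Angular frequency: ω = 2π·f = 2π·72.7 = 456.8 rad/s.
Step 2 — Component impedances:
  Z1: Z = 1/(jωC) = -j/(ω·C) = 0 - j3.127e+05 Ω
  Z2: Z = R = 4700 Ω
  Z3: Z = jωL = j·456.8·0.00489 = 0 + j2.234 Ω
  Z4: Z = 1/(jωC) = -j/(ω·C) = 0 - j2.189e+06 Ω
Step 3 — Ladder network (open output): work backward from the far end, alternating series and parallel combinations. Z_in = 4700 - j3.128e+05 Ω = 3.128e+05∠-89.1° Ω.
Step 4 — Source phasor: V = 207∠-66.9° V = 81.21 - j190.4 V.
Step 5 — Current: I = V / Z = 0.0006126 + j0.0002505 A = 0.0006618∠22.2° A.
Step 6 — Complex power: S = V·I* = 0.002058 - j0.137 VA.
Step 7 — Real power: P = Re(S) = 0.002058 W.
Step 8 — Reactive power: Q = Im(S) = -0.137 VAR.
Step 9 — Apparent power: |S| = 0.137 VA.
Step 10 — Power factor: PF = P/|S| = 0.01503 (leading).

(a) P = 0.002058 W  (b) Q = -0.137 VAR  (c) S = 0.137 VA  (d) PF = 0.01503 (leading)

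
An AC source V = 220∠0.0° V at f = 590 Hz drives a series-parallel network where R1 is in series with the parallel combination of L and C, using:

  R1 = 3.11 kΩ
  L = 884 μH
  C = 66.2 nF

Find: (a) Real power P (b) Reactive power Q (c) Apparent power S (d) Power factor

Step 1 — Angular frequency: ω = 2π·f = 2π·590 = 3707 rad/s.
Step 2 — Component impedances:
  R1: Z = R = 3110 Ω
  L: Z = jωL = j·3707·0.000884 = 0 + j3.277 Ω
  C: Z = 1/(jωC) = -j/(ω·C) = 0 - j4075 Ω
Step 3 — Parallel branch: L || C = 1/(1/L + 1/C) = 0 + j3.28 Ω.
Step 4 — Series with R1: Z_total = R1 + (L || C) = 3110 + j3.28 Ω = 3110∠0.1° Ω.
Step 5 — Source phasor: V = 220∠0.0° V = 220 V.
Step 6 — Current: I = V / Z = 0.07074 - j7.46e-05 A = 0.07074∠-0.1° A.
Step 7 — Complex power: S = V·I* = 15.56 + j0.01641 VA.
Step 8 — Real power: P = Re(S) = 15.56 W.
Step 9 — Reactive power: Q = Im(S) = 0.01641 VAR.
Step 10 — Apparent power: |S| = 15.56 VA.
Step 11 — Power factor: PF = P/|S| = 1 (lagging).

(a) P = 15.56 W  (b) Q = 0.01641 VAR  (c) S = 15.56 VA  (d) PF = 1 (lagging)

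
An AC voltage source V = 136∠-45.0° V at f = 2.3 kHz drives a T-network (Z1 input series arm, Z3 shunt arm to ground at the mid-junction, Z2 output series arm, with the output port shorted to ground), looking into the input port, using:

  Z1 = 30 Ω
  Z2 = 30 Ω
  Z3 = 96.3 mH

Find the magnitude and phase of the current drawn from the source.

Step 1 — Angular frequency: ω = 2π·f = 2π·2300 = 1.445e+04 rad/s.
Step 2 — Component impedances:
  Z1: Z = R = 30 Ω
  Z2: Z = R = 30 Ω
  Z3: Z = jωL = j·1.445e+04·0.0963 = 0 + j1392 Ω
Step 3 — With the output port shorted to ground, the output series arm Z2 runs from the junction to ground; the shunt arm Z3 also runs from the junction to ground. They appear in parallel: Z3 || Z2 = 29.99 + j0.6464 Ω.
Step 4 — Series with input arm Z1: Z_in = Z1 + (Z3 || Z2) = 59.99 + j0.6464 Ω = 59.99∠0.6° Ω.
Step 5 — Source phasor: V = 136∠-45.0° V = 96.17 - j96.17 V.
Step 6 — Ohm's law: I = V / Z_total = (96.17 - j96.17) / (59.99 + j0.6464) = 1.586 - j1.62 A.
Step 7 — Convert to polar: |I| = 2.267 A, ∠I = -45.6°.

I = 2.267∠-45.6° A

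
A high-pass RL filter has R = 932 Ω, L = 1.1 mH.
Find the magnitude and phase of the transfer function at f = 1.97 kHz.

Step 1 — Angular frequency: ω = 2π·1970 = 1.238e+04 rad/s.
Step 2 — Transfer function: H(jω) = jωL/(R + jωL).
Step 3 — Numerator jωL = j·13.62; denominator R + jωL = 932 + j13.62.
Step 4 — H = 0.0002134 + j0.01461.
Step 5 — Magnitude: |H| = 0.01461 (-36.7 dB); phase: φ = 89.2°.

|H| = 0.01461 (-36.7 dB), φ = 89.2°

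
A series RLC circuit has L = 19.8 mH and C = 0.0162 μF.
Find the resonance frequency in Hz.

Step 1 — Resonance condition Im(Z)=0 gives ω₀ = 1/√(LC).
Step 2 — ω₀ = 1/√(0.0198·1.62e-08) = 5.584e+04 rad/s.
Step 3 — f₀ = ω₀/(2π) = 8886 Hz.

f₀ = 8886 Hz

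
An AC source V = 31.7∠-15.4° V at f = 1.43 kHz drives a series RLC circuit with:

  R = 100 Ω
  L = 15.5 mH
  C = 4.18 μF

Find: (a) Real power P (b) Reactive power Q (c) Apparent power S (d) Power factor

Step 1 — Angular frequency: ω = 2π·f = 2π·1430 = 8985 rad/s.
Step 2 — Component impedances:
  R: Z = R = 100 Ω
  L: Z = jωL = j·8985·0.0155 = 0 + j139.3 Ω
  C: Z = 1/(jωC) = -j/(ω·C) = 0 - j26.63 Ω
Step 3 — Series combination: Z_total = R + L + C = 100 + j112.6 Ω = 150.6∠48.4° Ω.
Step 4 — Source phasor: V = 31.7∠-15.4° V = 30.56 - j8.418 V.
Step 5 — Current: I = V / Z = 0.09291 - j0.1888 A = 0.2105∠-63.8° A.
Step 6 — Complex power: S = V·I* = 4.429 + j4.989 VA.
Step 7 — Real power: P = Re(S) = 4.429 W.
Step 8 — Reactive power: Q = Im(S) = 4.989 VAR.
Step 9 — Apparent power: |S| = 6.671 VA.
Step 10 — Power factor: PF = P/|S| = 0.6639 (lagging).

(a) P = 4.429 W  (b) Q = 4.989 VAR  (c) S = 6.671 VA  (d) PF = 0.6639 (lagging)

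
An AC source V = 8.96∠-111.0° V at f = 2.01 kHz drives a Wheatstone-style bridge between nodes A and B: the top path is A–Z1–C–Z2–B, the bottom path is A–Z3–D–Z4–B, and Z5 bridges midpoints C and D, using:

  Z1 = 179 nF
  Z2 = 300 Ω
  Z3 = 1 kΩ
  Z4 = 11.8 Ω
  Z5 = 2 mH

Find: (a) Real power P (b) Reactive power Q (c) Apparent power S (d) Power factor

Step 1 — Angular frequency: ω = 2π·f = 2π·2010 = 1.263e+04 rad/s.
Step 2 — Component impedances:
  Z1: Z = 1/(jωC) = -j/(ω·C) = 0 - j442.4 Ω
  Z2: Z = R = 300 Ω
  Z3: Z = R = 1000 Ω
  Z4: Z = R = 11.8 Ω
  Z5: Z = jωL = j·1.263e+04·0.002 = 0 + j25.26 Ω
Step 3 — Bridge requires nodal analysis (the Z5 bridge couples midpoints C and D, so the two paths cannot be reduced to a simple series/parallel combination). Setting node B to ground and injecting 1 A at node A, the 3-node admittance system at A, C, D solves to V_A = Z_AB = 161.4 - j355.8 Ω = 390.7∠-65.6° Ω.
Step 4 — Source phasor: V = 8.96∠-111.0° V = -3.211 - j8.365 V.
Step 5 — Current: I = V / Z = 0.0161 - j0.01633 A = 0.02293∠-45.4° A.
Step 6 — Complex power: S = V·I* = 0.08489 - j0.1871 VA.
Step 7 — Real power: P = Re(S) = 0.08489 W.
Step 8 — Reactive power: Q = Im(S) = -0.1871 VAR.
Step 9 — Apparent power: |S| = 0.2055 VA.
Step 10 — Power factor: PF = P/|S| = 0.4131 (leading).

(a) P = 0.08489 W  (b) Q = -0.1871 VAR  (c) S = 0.2055 VA  (d) PF = 0.4131 (leading)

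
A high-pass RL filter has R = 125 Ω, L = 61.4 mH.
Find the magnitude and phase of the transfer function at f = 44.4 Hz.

Step 1 — Angular frequency: ω = 2π·44.4 = 279 rad/s.
Step 2 — Transfer function: H(jω) = jωL/(R + jωL).
Step 3 — Numerator jωL = j·17.13; denominator R + jωL = 125 + j17.13.
Step 4 — H = 0.01843 + j0.1345.
Step 5 — Magnitude: |H| = 0.1358 (-17.3 dB); phase: φ = 82.2°.

|H| = 0.1358 (-17.3 dB), φ = 82.2°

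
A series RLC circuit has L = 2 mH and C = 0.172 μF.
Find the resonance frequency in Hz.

Step 1 — Resonance condition Im(Z)=0 gives ω₀ = 1/√(LC).
Step 2 — ω₀ = 1/√(0.002·1.72e-07) = 5.392e+04 rad/s.
Step 3 — f₀ = ω₀/(2π) = 8581 Hz.

f₀ = 8581 Hz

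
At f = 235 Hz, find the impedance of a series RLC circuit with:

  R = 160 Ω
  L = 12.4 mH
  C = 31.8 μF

Step 1 — Angular frequency: ω = 2π·f = 2π·235 = 1477 rad/s.
Step 2 — Component impedances:
  R: Z = R = 160 Ω
  L: Z = jωL = j·1477·0.0124 = 0 + j18.31 Ω
  C: Z = 1/(jωC) = -j/(ω·C) = 0 - j21.3 Ω
Step 3 — Series combination: Z_total = R + L + C = 160 - j2.988 Ω = 160∠-1.1° Ω.

Z = 160 - j2.988 Ω = 160∠-1.1° Ω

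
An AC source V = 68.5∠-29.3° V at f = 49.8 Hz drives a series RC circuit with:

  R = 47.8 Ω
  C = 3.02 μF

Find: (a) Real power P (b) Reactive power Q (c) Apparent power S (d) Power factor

Step 1 — Angular frequency: ω = 2π·f = 2π·49.8 = 312.9 rad/s.
Step 2 — Component impedances:
  R: Z = R = 47.8 Ω
  C: Z = 1/(jωC) = -j/(ω·C) = 0 - j1058 Ω
Step 3 — Series combination: Z_total = R + C = 47.8 - j1058 Ω = 1059∠-87.4° Ω.
Step 4 — Source phasor: V = 68.5∠-29.3° V = 59.74 - j33.52 V.
Step 5 — Current: I = V / Z = 0.03416 + j0.05491 A = 0.06466∠58.1° A.
Step 6 — Complex power: S = V·I* = 0.1999 - j4.425 VA.
Step 7 — Real power: P = Re(S) = 0.1999 W.
Step 8 — Reactive power: Q = Im(S) = -4.425 VAR.
Step 9 — Apparent power: |S| = 4.43 VA.
Step 10 — Power factor: PF = P/|S| = 0.04512 (leading).

(a) P = 0.1999 W  (b) Q = -4.425 VAR  (c) S = 4.43 VA  (d) PF = 0.04512 (leading)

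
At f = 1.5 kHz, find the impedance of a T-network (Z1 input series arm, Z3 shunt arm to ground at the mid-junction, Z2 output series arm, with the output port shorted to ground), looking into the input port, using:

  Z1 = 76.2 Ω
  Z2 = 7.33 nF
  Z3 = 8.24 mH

Step 1 — Angular frequency: ω = 2π·f = 2π·1500 = 9425 rad/s.
Step 2 — Component impedances:
  Z1: Z = R = 76.2 Ω
  Z2: Z = 1/(jωC) = -j/(ω·C) = 0 - j1.448e+04 Ω
  Z3: Z = jωL = j·9425·0.00824 = 0 + j77.66 Ω
Step 3 — With the output port shorted to ground, the output series arm Z2 runs from the junction to ground; the shunt arm Z3 also runs from the junction to ground. They appear in parallel: Z3 || Z2 = 0 + j78.08 Ω.
Step 4 — Series with input arm Z1: Z_in = Z1 + (Z3 || Z2) = 76.2 + j78.08 Ω = 109.1∠45.7° Ω.

Z = 76.2 + j78.08 Ω = 109.1∠45.7° Ω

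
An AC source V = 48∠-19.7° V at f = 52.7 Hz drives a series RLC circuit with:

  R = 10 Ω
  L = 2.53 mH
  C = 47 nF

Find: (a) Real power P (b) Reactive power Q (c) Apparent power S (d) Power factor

Step 1 — Angular frequency: ω = 2π·f = 2π·52.7 = 331.1 rad/s.
Step 2 — Component impedances:
  R: Z = R = 10 Ω
  L: Z = jωL = j·331.1·0.00253 = 0 + j0.8377 Ω
  C: Z = 1/(jωC) = -j/(ω·C) = 0 - j6.426e+04 Ω
Step 3 — Series combination: Z_total = R + L + C = 10 - j6.425e+04 Ω = 6.425e+04∠-90.0° Ω.
Step 4 — Source phasor: V = 48∠-19.7° V = 45.19 - j16.18 V.
Step 5 — Current: I = V / Z = 0.0002519 + j0.0007033 A = 0.000747∠70.3° A.
Step 6 — Complex power: S = V·I* = 5.58e-06 - j0.03586 VA.
Step 7 — Real power: P = Re(S) = 5.58e-06 W.
Step 8 — Reactive power: Q = Im(S) = -0.03586 VAR.
Step 9 — Apparent power: |S| = 0.03586 VA.
Step 10 — Power factor: PF = P/|S| = 0.0001556 (leading).

(a) P = 5.58e-06 W  (b) Q = -0.03586 VAR  (c) S = 0.03586 VA  (d) PF = 0.0001556 (leading)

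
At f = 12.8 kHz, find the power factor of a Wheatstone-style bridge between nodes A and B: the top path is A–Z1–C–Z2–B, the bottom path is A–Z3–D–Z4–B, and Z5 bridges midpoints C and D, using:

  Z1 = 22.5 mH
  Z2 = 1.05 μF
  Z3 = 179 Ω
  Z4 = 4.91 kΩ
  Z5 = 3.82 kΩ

Step 1 — Angular frequency: ω = 2π·f = 2π·1.28e+04 = 8.042e+04 rad/s.
Step 2 — Component impedances:
  Z1: Z = jωL = j·8.042e+04·0.0225 = 0 + j1810 Ω
  Z2: Z = 1/(jωC) = -j/(ω·C) = 0 - j11.84 Ω
  Z3: Z = R = 179 Ω
  Z4: Z = R = 4910 Ω
  Z5: Z = R = 3820 Ω
Step 3 — Bridge requires nodal analysis (the Z5 bridge couples midpoints C and D, so the two paths cannot be reduced to a simple series/parallel combination). Setting node B to ground and injecting 1 A at node A, the 3-node admittance system at A, C, D solves to V_A = Z_AB = 872.7 + j1120 Ω = 1420∠52.1° Ω.
Step 4 — Power factor: PF = cos(φ) = Re(Z)/|Z| = 872.7/1420 = 0.6146.
Step 5 — Type: Im(Z) = 1120 ⇒ lagging (phase φ = 52.1°).

PF = 0.6146 (lagging, φ = 52.1°)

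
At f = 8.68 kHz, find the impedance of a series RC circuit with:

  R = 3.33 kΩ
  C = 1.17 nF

Step 1 — Angular frequency: ω = 2π·f = 2π·8680 = 5.454e+04 rad/s.
Step 2 — Component impedances:
  R: Z = R = 3330 Ω
  C: Z = 1/(jωC) = -j/(ω·C) = 0 - j1.567e+04 Ω
Step 3 — Series combination: Z_total = R + C = 3330 - j1.567e+04 Ω = 1.602e+04∠-78.0° Ω.

Z = 3330 - j1.567e+04 Ω = 1.602e+04∠-78.0° Ω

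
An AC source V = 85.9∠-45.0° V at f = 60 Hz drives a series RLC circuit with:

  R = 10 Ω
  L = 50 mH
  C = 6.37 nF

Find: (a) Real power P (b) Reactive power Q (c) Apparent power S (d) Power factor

Step 1 — Angular frequency: ω = 2π·f = 2π·60 = 377 rad/s.
Step 2 — Component impedances:
  R: Z = R = 10 Ω
  L: Z = jωL = j·377·0.05 = 0 + j18.85 Ω
  C: Z = 1/(jωC) = -j/(ω·C) = 0 - j4.164e+05 Ω
Step 3 — Series combination: Z_total = R + L + C = 10 - j4.164e+05 Ω = 4.164e+05∠-90.0° Ω.
Step 4 — Source phasor: V = 85.9∠-45.0° V = 60.74 - j60.74 V.
Step 5 — Current: I = V / Z = 0.0001459 + j0.0001459 A = 0.0002063∠45.0° A.
Step 6 — Complex power: S = V·I* = 4.256e-07 - j0.01772 VA.
Step 7 — Real power: P = Re(S) = 4.256e-07 W.
Step 8 — Reactive power: Q = Im(S) = -0.01772 VAR.
Step 9 — Apparent power: |S| = 0.01772 VA.
Step 10 — Power factor: PF = P/|S| = 2.402e-05 (leading).

(a) P = 4.256e-07 W  (b) Q = -0.01772 VAR  (c) S = 0.01772 VA  (d) PF = 2.402e-05 (leading)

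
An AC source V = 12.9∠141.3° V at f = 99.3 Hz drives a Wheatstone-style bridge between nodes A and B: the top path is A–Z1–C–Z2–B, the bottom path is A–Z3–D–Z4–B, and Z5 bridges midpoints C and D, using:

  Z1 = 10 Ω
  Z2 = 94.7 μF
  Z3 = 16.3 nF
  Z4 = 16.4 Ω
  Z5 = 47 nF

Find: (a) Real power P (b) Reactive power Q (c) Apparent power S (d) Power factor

Step 1 — Angular frequency: ω = 2π·f = 2π·99.3 = 623.9 rad/s.
Step 2 — Component impedances:
  Z1: Z = R = 10 Ω
  Z2: Z = 1/(jωC) = -j/(ω·C) = 0 - j16.92 Ω
  Z3: Z = 1/(jωC) = -j/(ω·C) = 0 - j9.833e+04 Ω
  Z4: Z = R = 16.4 Ω
  Z5: Z = 1/(jωC) = -j/(ω·C) = 0 - j3.41e+04 Ω
Step 3 — Bridge requires nodal analysis (the Z5 bridge couples midpoints C and D, so the two paths cannot be reduced to a simple series/parallel combination). Setting node B to ground and injecting 1 A at node A, the 3-node admittance system at A, C, D solves to V_A = Z_AB = 9.997 - j16.91 Ω = 19.65∠-59.4° Ω.
Step 4 — Source phasor: V = 12.9∠141.3° V = -10.07 + j8.066 V.
Step 5 — Current: I = V / Z = -0.6141 - j0.2323 A = 0.6566∠-159.3° A.
Step 6 — Complex power: S = V·I* = 4.309 - j7.291 VA.
Step 7 — Real power: P = Re(S) = 4.309 W.
Step 8 — Reactive power: Q = Im(S) = -7.291 VAR.
Step 9 — Apparent power: |S| = 8.47 VA.
Step 10 — Power factor: PF = P/|S| = 0.5088 (leading).

(a) P = 4.309 W  (b) Q = -7.291 VAR  (c) S = 8.47 VA  (d) PF = 0.5088 (leading)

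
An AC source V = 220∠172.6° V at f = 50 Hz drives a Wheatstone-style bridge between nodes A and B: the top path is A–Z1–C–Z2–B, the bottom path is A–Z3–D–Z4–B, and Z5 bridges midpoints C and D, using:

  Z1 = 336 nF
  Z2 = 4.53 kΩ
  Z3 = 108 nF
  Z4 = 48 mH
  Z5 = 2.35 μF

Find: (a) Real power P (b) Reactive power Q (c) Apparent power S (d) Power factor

Step 1 — Angular frequency: ω = 2π·f = 2π·50 = 314.2 rad/s.
Step 2 — Component impedances:
  Z1: Z = 1/(jωC) = -j/(ω·C) = 0 - j9474 Ω
  Z2: Z = R = 4530 Ω
  Z3: Z = 1/(jωC) = -j/(ω·C) = 0 - j2.947e+04 Ω
  Z4: Z = jωL = j·314.2·0.048 = 0 + j15.08 Ω
  Z5: Z = 1/(jωC) = -j/(ω·C) = 0 - j1355 Ω
Step 3 — Bridge requires nodal analysis (the Z5 bridge couples midpoints C and D, so the two paths cannot be reduced to a simple series/parallel combination). Setting node B to ground and injecting 1 A at node A, the 3-node admittance system at A, C, D solves to V_A = Z_AB = 194.2 - j7848 Ω = 7851∠-88.6° Ω.
Step 4 — Source phasor: V = 220∠172.6° V = -218.2 + j28.34 V.
Step 5 — Current: I = V / Z = -0.004296 - j0.02769 A = 0.02802∠-98.8° A.
Step 6 — Complex power: S = V·I* = 0.1525 - j6.163 VA.
Step 7 — Real power: P = Re(S) = 0.1525 W.
Step 8 — Reactive power: Q = Im(S) = -6.163 VAR.
Step 9 — Apparent power: |S| = 6.165 VA.
Step 10 — Power factor: PF = P/|S| = 0.02474 (leading).

(a) P = 0.1525 W  (b) Q = -6.163 VAR  (c) S = 6.165 VA  (d) PF = 0.02474 (leading)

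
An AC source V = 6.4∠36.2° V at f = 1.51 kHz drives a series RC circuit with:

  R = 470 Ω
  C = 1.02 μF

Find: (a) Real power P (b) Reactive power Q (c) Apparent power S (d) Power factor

Step 1 — Angular frequency: ω = 2π·f = 2π·1510 = 9488 rad/s.
Step 2 — Component impedances:
  R: Z = R = 470 Ω
  C: Z = 1/(jωC) = -j/(ω·C) = 0 - j103.3 Ω
Step 3 — Series combination: Z_total = R + C = 470 - j103.3 Ω = 481.2∠-12.4° Ω.
Step 4 — Source phasor: V = 6.4∠36.2° V = 5.165 + j3.78 V.
Step 5 — Current: I = V / Z = 0.008795 + j0.009976 A = 0.0133∠48.6° A.
Step 6 — Complex power: S = V·I* = 0.08313 - j0.01828 VA.
Step 7 — Real power: P = Re(S) = 0.08313 W.
Step 8 — Reactive power: Q = Im(S) = -0.01828 VAR.
Step 9 — Apparent power: |S| = 0.08512 VA.
Step 10 — Power factor: PF = P/|S| = 0.9767 (leading).

(a) P = 0.08313 W  (b) Q = -0.01828 VAR  (c) S = 0.08512 VA  (d) PF = 0.9767 (leading)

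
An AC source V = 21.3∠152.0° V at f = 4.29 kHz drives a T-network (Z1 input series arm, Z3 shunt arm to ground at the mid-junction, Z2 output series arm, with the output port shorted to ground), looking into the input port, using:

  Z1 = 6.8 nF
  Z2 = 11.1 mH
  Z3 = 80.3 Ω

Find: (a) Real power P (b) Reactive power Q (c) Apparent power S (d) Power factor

Step 1 — Angular frequency: ω = 2π·f = 2π·4290 = 2.695e+04 rad/s.
Step 2 — Component impedances:
  Z1: Z = 1/(jωC) = -j/(ω·C) = 0 - j5456 Ω
  Z2: Z = jωL = j·2.695e+04·0.0111 = 0 + j299.2 Ω
  Z3: Z = R = 80.3 Ω
Step 3 — With the output port shorted to ground, the output series arm Z2 runs from the junction to ground; the shunt arm Z3 also runs from the junction to ground. They appear in parallel: Z3 || Z2 = 74.9 + j20.1 Ω.
Step 4 — Series with input arm Z1: Z_in = Z1 + (Z3 || Z2) = 74.9 - j5436 Ω = 5436∠-89.2° Ω.
Step 5 — Source phasor: V = 21.3∠152.0° V = -18.81 + j10 V.
Step 6 — Current: I = V / Z = -0.001887 - j0.003434 A = 0.003918∠-118.8° A.
Step 7 — Complex power: S = V·I* = 0.00115 - j0.08345 VA.
Step 8 — Real power: P = Re(S) = 0.00115 W.
Step 9 — Reactive power: Q = Im(S) = -0.08345 VAR.
Step 10 — Apparent power: |S| = 0.08346 VA.
Step 11 — Power factor: PF = P/|S| = 0.01378 (leading).

(a) P = 0.00115 W  (b) Q = -0.08345 VAR  (c) S = 0.08346 VA  (d) PF = 0.01378 (leading)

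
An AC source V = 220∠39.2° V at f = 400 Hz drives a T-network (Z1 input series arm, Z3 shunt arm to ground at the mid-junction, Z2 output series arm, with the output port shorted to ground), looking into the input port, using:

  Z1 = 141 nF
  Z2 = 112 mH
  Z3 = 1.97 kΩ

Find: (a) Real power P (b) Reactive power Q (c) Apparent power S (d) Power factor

Step 1 — Angular frequency: ω = 2π·f = 2π·400 = 2513 rad/s.
Step 2 — Component impedances:
  Z1: Z = 1/(jωC) = -j/(ω·C) = 0 - j2822 Ω
  Z2: Z = jωL = j·2513·0.112 = 0 + j281.5 Ω
  Z3: Z = R = 1970 Ω
Step 3 — With the output port shorted to ground, the output series arm Z2 runs from the junction to ground; the shunt arm Z3 also runs from the junction to ground. They appear in parallel: Z3 || Z2 = 39.42 + j275.9 Ω.
Step 4 — Series with input arm Z1: Z_in = Z1 + (Z3 || Z2) = 39.42 - j2546 Ω = 2546∠-89.1° Ω.
Step 5 — Source phasor: V = 220∠39.2° V = 170.5 + j139 V.
Step 6 — Current: I = V / Z = -0.05356 + j0.06779 A = 0.0864∠128.3° A.
Step 7 — Complex power: S = V·I* = 0.2942 - j19.01 VA.
Step 8 — Real power: P = Re(S) = 0.2942 W.
Step 9 — Reactive power: Q = Im(S) = -19.01 VAR.
Step 10 — Apparent power: |S| = 19.01 VA.
Step 11 — Power factor: PF = P/|S| = 0.01548 (leading).

(a) P = 0.2942 W  (b) Q = -19.01 VAR  (c) S = 19.01 VA  (d) PF = 0.01548 (leading)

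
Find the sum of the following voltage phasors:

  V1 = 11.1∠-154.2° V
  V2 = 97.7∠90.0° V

Step 1 — Convert each phasor to rectangular form:
  V1 = 11.1·(cos(-154.2°) + j·sin(-154.2°)) = -9.994 - j4.831 V
  V2 = 97.7·(cos(90.0°) + j·sin(90.0°)) = 0 + j97.7 V
Step 2 — Sum components: V_total = -9.994 + j92.87 V.
Step 3 — Convert to polar: |V_total| = 93.41 V, ∠V_total = 96.1°.

V_total = 93.41∠96.1° V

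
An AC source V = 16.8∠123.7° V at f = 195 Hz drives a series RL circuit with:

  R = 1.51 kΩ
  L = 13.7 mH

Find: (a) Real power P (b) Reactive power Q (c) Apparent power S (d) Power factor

Step 1 — Angular frequency: ω = 2π·f = 2π·195 = 1225 rad/s.
Step 2 — Component impedances:
  R: Z = R = 1510 Ω
  L: Z = jωL = j·1225·0.0137 = 0 + j16.79 Ω
Step 3 — Series combination: Z_total = R + L = 1510 + j16.79 Ω = 1510∠0.6° Ω.
Step 4 — Source phasor: V = 16.8∠123.7° V = -9.321 + j13.98 V.
Step 5 — Current: I = V / Z = -0.006069 + j0.009324 A = 0.01113∠123.1° A.
Step 6 — Complex power: S = V·I* = 0.1869 + j0.002078 VA.
Step 7 — Real power: P = Re(S) = 0.1869 W.
Step 8 — Reactive power: Q = Im(S) = 0.002078 VAR.
Step 9 — Apparent power: |S| = 0.1869 VA.
Step 10 — Power factor: PF = P/|S| = 0.9999 (lagging).

(a) P = 0.1869 W  (b) Q = 0.002078 VAR  (c) S = 0.1869 VA  (d) PF = 0.9999 (lagging)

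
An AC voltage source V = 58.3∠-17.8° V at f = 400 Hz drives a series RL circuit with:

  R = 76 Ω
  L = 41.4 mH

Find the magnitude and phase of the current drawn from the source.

Step 1 — Angular frequency: ω = 2π·f = 2π·400 = 2513 rad/s.
Step 2 — Component impedances:
  R: Z = R = 76 Ω
  L: Z = jωL = j·2513·0.0414 = 0 + j104 Ω
Step 3 — Series combination: Z_total = R + L = 76 + j104 Ω = 128.8∠53.9° Ω.
Step 4 — Source phasor: V = 58.3∠-17.8° V = 55.51 - j17.82 V.
Step 5 — Ohm's law: I = V / Z_total = (55.51 - j17.82) / (76 + j104) = 0.1424 - j0.4295 A.
Step 6 — Convert to polar: |I| = 0.4525 A, ∠I = -71.7°.

I = 0.4525∠-71.7° A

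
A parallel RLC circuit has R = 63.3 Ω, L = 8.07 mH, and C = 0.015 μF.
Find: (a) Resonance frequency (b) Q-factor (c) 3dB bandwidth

Step 1 — Resonance: ω₀ = 1/√(LC) = 1/√(0.00807·1.5e-08) = 9.089e+04 rad/s.
Step 2 — f₀ = ω₀/(2π) = 1.447e+04 Hz.
Step 3 — Parallel Q: Q = R/(ω₀L) = 63.3/(9.089e+04·0.00807) = 0.0863.
Step 4 — Bandwidth: Δω = ω₀/Q = 1.053e+06 rad/s; BW = Δω/(2π) = 1.676e+05 Hz.

(a) f₀ = 1.447e+04 Hz  (b) Q = 0.0863  (c) BW = 1.676e+05 Hz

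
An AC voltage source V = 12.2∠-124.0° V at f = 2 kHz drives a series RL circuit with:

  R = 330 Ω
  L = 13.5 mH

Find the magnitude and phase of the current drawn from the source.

Step 1 — Angular frequency: ω = 2π·f = 2π·2000 = 1.257e+04 rad/s.
Step 2 — Component impedances:
  R: Z = R = 330 Ω
  L: Z = jωL = j·1.257e+04·0.0135 = 0 + j169.6 Ω
Step 3 — Series combination: Z_total = R + L = 330 + j169.6 Ω = 371.1∠27.2° Ω.
Step 4 — Source phasor: V = 12.2∠-124.0° V = -6.822 - j10.11 V.
Step 5 — Ohm's law: I = V / Z_total = (-6.822 - j10.11) / (330 + j169.6) = -0.02881 - j0.01584 A.
Step 6 — Convert to polar: |I| = 0.03288 A, ∠I = -151.2°.

I = 0.03288∠-151.2° A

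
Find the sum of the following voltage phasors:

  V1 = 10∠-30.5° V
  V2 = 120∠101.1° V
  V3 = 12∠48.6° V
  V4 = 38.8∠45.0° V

Step 1 — Convert each phasor to rectangular form:
  V1 = 10·(cos(-30.5°) + j·sin(-30.5°)) = 8.616 - j5.075 V
  V2 = 120·(cos(101.1°) + j·sin(101.1°)) = -23.1 + j117.8 V
  V3 = 12·(cos(48.6°) + j·sin(48.6°)) = 7.936 + j9.001 V
  V4 = 38.8·(cos(45.0°) + j·sin(45.0°)) = 27.44 + j27.44 V
Step 2 — Sum components: V_total = 20.89 + j149.1 V.
Step 3 — Convert to polar: |V_total| = 150.6 V, ∠V_total = 82.0°.

V_total = 150.6∠82.0° V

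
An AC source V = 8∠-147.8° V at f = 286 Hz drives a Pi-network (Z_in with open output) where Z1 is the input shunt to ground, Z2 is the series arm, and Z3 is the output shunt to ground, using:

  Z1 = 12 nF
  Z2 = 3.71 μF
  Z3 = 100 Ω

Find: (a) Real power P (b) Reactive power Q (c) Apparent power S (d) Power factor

Step 1 — Angular frequency: ω = 2π·f = 2π·286 = 1797 rad/s.
Step 2 — Component impedances:
  Z1: Z = 1/(jωC) = -j/(ω·C) = 0 - j4.637e+04 Ω
  Z2: Z = 1/(jωC) = -j/(ω·C) = 0 - j150 Ω
  Z3: Z = R = 100 Ω
Step 3 — With open output, the series arm Z2 and the output shunt Z3 appear in series to ground: Z2 + Z3 = 100 - j150 Ω.
Step 4 — Parallel with input shunt Z1: Z_in = Z1 || (Z2 + Z3) = 99.36 - j149.7 Ω = 179.7∠-56.4° Ω.
Step 5 — Source phasor: V = 8∠-147.8° V = -6.77 - j4.263 V.
Step 6 — Current: I = V / Z = -0.001063 - j0.04451 A = 0.04452∠-91.4° A.
Step 7 — Complex power: S = V·I* = 0.1969 - j0.2968 VA.
Step 8 — Real power: P = Re(S) = 0.1969 W.
Step 9 — Reactive power: Q = Im(S) = -0.2968 VAR.
Step 10 — Apparent power: |S| = 0.3562 VA.
Step 11 — Power factor: PF = P/|S| = 0.5529 (leading).

(a) P = 0.1969 W  (b) Q = -0.2968 VAR  (c) S = 0.3562 VA  (d) PF = 0.5529 (leading)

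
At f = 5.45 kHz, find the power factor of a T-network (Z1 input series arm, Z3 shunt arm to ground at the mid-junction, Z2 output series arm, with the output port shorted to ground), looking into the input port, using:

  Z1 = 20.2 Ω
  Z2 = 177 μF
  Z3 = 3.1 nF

Step 1 — Angular frequency: ω = 2π·f = 2π·5450 = 3.424e+04 rad/s.
Step 2 — Component impedances:
  Z1: Z = R = 20.2 Ω
  Z2: Z = 1/(jωC) = -j/(ω·C) = 0 - j0.165 Ω
  Z3: Z = 1/(jωC) = -j/(ω·C) = 0 - j9420 Ω
Step 3 — With the output port shorted to ground, the output series arm Z2 runs from the junction to ground; the shunt arm Z3 also runs from the junction to ground. They appear in parallel: Z3 || Z2 = 0 - j0.165 Ω.
Step 4 — Series with input arm Z1: Z_in = Z1 + (Z3 || Z2) = 20.2 - j0.165 Ω = 20.2∠-0.5° Ω.
Step 5 — Power factor: PF = cos(φ) = Re(Z)/|Z| = 20.2/20.2 = 1.
Step 6 — Type: Im(Z) = -0.165 ⇒ leading (phase φ = -0.5°).

PF = 1 (leading, φ = -0.5°)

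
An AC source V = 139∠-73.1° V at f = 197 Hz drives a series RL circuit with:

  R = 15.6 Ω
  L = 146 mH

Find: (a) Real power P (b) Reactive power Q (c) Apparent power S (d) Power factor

Step 1 — Angular frequency: ω = 2π·f = 2π·197 = 1238 rad/s.
Step 2 — Component impedances:
  R: Z = R = 15.6 Ω
  L: Z = jωL = j·1238·0.146 = 0 + j180.7 Ω
Step 3 — Series combination: Z_total = R + L = 15.6 + j180.7 Ω = 181.4∠85.1° Ω.
Step 4 — Source phasor: V = 139∠-73.1° V = 40.41 - j133 V.
Step 5 — Current: I = V / Z = -0.7113 - j0.285 A = 0.7663∠-158.2° A.
Step 6 — Complex power: S = V·I* = 9.161 + j106.1 VA.
Step 7 — Real power: P = Re(S) = 9.161 W.
Step 8 — Reactive power: Q = Im(S) = 106.1 VAR.
Step 9 — Apparent power: |S| = 106.5 VA.
Step 10 — Power factor: PF = P/|S| = 0.086 (lagging).

(a) P = 9.161 W  (b) Q = 106.1 VAR  (c) S = 106.5 VA  (d) PF = 0.086 (lagging)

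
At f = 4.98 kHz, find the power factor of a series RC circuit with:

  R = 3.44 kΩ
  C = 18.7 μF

Step 1 — Angular frequency: ω = 2π·f = 2π·4980 = 3.129e+04 rad/s.
Step 2 — Component impedances:
  R: Z = R = 3440 Ω
  C: Z = 1/(jωC) = -j/(ω·C) = 0 - j1.709 Ω
Step 3 — Series combination: Z_total = R + C = 3440 - j1.709 Ω = 3440∠-0.0° Ω.
Step 4 — Power factor: PF = cos(φ) = Re(Z)/|Z| = 3440/3440 = 1.
Step 5 — Type: Im(Z) = -1.709 ⇒ leading (phase φ = -0.0°).

PF = 1 (leading, φ = -0.0°)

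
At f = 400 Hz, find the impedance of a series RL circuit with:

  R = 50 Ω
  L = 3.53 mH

Step 1 — Angular frequency: ω = 2π·f = 2π·400 = 2513 rad/s.
Step 2 — Component impedances:
  R: Z = R = 50 Ω
  L: Z = jωL = j·2513·0.00353 = 0 + j8.872 Ω
Step 3 — Series combination: Z_total = R + L = 50 + j8.872 Ω = 50.78∠10.1° Ω.

Z = 50 + j8.872 Ω = 50.78∠10.1° Ω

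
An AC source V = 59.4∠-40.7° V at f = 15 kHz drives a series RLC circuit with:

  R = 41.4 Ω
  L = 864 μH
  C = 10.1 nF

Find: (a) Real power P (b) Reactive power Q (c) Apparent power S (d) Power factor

Step 1 — Angular frequency: ω = 2π·f = 2π·1.5e+04 = 9.425e+04 rad/s.
Step 2 — Component impedances:
  R: Z = R = 41.4 Ω
  L: Z = jωL = j·9.425e+04·0.000864 = 0 + j81.43 Ω
  C: Z = 1/(jωC) = -j/(ω·C) = 0 - j1051 Ω
Step 3 — Series combination: Z_total = R + L + C = 41.4 - j969.1 Ω = 970∠-87.6° Ω.
Step 4 — Source phasor: V = 59.4∠-40.7° V = 45.03 - j38.73 V.
Step 5 — Current: I = V / Z = 0.04188 + j0.04468 A = 0.06124∠46.9° A.
Step 6 — Complex power: S = V·I* = 0.1553 - j3.634 VA.
Step 7 — Real power: P = Re(S) = 0.1553 W.
Step 8 — Reactive power: Q = Im(S) = -3.634 VAR.
Step 9 — Apparent power: |S| = 3.638 VA.
Step 10 — Power factor: PF = P/|S| = 0.04268 (leading).

(a) P = 0.1553 W  (b) Q = -3.634 VAR  (c) S = 3.638 VA  (d) PF = 0.04268 (leading)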